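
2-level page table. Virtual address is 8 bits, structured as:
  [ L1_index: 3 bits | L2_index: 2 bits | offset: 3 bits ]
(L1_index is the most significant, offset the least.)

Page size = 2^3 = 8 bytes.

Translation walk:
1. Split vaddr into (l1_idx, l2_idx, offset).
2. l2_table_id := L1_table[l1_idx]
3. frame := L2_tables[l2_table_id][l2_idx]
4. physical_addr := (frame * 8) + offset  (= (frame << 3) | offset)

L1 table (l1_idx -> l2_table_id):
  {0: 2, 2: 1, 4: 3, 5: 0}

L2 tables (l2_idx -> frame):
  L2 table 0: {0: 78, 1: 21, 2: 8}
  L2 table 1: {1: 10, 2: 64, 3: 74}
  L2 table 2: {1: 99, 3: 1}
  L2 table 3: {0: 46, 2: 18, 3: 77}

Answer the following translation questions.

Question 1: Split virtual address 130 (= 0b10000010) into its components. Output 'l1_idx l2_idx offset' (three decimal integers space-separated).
Answer: 4 0 2

Derivation:
vaddr = 130 = 0b10000010
  top 3 bits -> l1_idx = 4
  next 2 bits -> l2_idx = 0
  bottom 3 bits -> offset = 2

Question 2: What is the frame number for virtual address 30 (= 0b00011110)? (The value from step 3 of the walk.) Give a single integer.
vaddr = 30: l1_idx=0, l2_idx=3
L1[0] = 2; L2[2][3] = 1

Answer: 1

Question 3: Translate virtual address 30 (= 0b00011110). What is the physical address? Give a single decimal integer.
vaddr = 30 = 0b00011110
Split: l1_idx=0, l2_idx=3, offset=6
L1[0] = 2
L2[2][3] = 1
paddr = 1 * 8 + 6 = 14

Answer: 14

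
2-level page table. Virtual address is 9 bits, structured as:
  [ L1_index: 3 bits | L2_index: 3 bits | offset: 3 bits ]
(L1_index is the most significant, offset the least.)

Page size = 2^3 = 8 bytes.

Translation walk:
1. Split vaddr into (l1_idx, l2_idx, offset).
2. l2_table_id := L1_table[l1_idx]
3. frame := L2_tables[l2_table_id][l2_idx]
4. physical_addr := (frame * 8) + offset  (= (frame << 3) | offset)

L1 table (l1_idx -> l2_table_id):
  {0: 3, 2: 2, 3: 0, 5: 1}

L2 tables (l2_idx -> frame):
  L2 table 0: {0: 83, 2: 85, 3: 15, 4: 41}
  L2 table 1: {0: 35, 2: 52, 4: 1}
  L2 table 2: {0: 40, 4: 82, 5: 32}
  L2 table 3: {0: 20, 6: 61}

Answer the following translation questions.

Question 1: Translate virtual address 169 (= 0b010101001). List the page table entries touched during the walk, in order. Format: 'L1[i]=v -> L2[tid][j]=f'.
Answer: L1[2]=2 -> L2[2][5]=32

Derivation:
vaddr = 169 = 0b010101001
Split: l1_idx=2, l2_idx=5, offset=1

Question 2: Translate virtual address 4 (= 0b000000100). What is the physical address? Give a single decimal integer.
Answer: 164

Derivation:
vaddr = 4 = 0b000000100
Split: l1_idx=0, l2_idx=0, offset=4
L1[0] = 3
L2[3][0] = 20
paddr = 20 * 8 + 4 = 164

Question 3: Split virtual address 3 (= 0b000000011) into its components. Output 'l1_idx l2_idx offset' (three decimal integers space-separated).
Answer: 0 0 3

Derivation:
vaddr = 3 = 0b000000011
  top 3 bits -> l1_idx = 0
  next 3 bits -> l2_idx = 0
  bottom 3 bits -> offset = 3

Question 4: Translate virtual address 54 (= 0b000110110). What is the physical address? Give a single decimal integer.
Answer: 494

Derivation:
vaddr = 54 = 0b000110110
Split: l1_idx=0, l2_idx=6, offset=6
L1[0] = 3
L2[3][6] = 61
paddr = 61 * 8 + 6 = 494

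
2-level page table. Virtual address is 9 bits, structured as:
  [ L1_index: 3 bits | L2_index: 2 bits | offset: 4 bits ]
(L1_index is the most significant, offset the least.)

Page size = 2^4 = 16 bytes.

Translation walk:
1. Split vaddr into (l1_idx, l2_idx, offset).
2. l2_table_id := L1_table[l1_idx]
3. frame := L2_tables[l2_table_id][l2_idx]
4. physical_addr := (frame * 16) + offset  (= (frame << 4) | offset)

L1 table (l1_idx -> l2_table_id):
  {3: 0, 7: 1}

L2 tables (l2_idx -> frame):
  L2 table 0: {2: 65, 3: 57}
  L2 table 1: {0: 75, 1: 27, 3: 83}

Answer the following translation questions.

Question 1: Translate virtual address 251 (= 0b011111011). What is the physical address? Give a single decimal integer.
Answer: 923

Derivation:
vaddr = 251 = 0b011111011
Split: l1_idx=3, l2_idx=3, offset=11
L1[3] = 0
L2[0][3] = 57
paddr = 57 * 16 + 11 = 923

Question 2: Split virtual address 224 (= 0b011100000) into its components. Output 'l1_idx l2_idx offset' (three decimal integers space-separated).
Answer: 3 2 0

Derivation:
vaddr = 224 = 0b011100000
  top 3 bits -> l1_idx = 3
  next 2 bits -> l2_idx = 2
  bottom 4 bits -> offset = 0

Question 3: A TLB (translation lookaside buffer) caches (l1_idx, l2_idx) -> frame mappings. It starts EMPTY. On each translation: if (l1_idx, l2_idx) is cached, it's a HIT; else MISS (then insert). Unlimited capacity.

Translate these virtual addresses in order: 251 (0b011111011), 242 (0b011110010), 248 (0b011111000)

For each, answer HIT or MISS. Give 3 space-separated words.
Answer: MISS HIT HIT

Derivation:
vaddr=251: (3,3) not in TLB -> MISS, insert
vaddr=242: (3,3) in TLB -> HIT
vaddr=248: (3,3) in TLB -> HIT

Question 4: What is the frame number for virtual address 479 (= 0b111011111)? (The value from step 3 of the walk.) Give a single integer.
vaddr = 479: l1_idx=7, l2_idx=1
L1[7] = 1; L2[1][1] = 27

Answer: 27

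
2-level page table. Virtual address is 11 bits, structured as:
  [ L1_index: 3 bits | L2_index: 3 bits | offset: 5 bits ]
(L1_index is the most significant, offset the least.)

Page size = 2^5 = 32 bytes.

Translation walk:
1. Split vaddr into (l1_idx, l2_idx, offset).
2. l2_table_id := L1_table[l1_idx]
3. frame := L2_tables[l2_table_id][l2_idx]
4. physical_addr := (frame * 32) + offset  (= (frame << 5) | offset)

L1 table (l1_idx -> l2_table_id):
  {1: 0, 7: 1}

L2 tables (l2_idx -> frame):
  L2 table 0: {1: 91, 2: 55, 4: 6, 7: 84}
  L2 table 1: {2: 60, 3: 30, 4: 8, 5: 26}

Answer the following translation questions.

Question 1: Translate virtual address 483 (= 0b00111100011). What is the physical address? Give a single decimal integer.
Answer: 2691

Derivation:
vaddr = 483 = 0b00111100011
Split: l1_idx=1, l2_idx=7, offset=3
L1[1] = 0
L2[0][7] = 84
paddr = 84 * 32 + 3 = 2691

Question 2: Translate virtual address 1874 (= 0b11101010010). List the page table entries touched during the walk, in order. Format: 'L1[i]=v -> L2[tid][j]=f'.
vaddr = 1874 = 0b11101010010
Split: l1_idx=7, l2_idx=2, offset=18

Answer: L1[7]=1 -> L2[1][2]=60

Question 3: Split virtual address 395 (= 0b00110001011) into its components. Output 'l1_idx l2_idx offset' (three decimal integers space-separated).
vaddr = 395 = 0b00110001011
  top 3 bits -> l1_idx = 1
  next 3 bits -> l2_idx = 4
  bottom 5 bits -> offset = 11

Answer: 1 4 11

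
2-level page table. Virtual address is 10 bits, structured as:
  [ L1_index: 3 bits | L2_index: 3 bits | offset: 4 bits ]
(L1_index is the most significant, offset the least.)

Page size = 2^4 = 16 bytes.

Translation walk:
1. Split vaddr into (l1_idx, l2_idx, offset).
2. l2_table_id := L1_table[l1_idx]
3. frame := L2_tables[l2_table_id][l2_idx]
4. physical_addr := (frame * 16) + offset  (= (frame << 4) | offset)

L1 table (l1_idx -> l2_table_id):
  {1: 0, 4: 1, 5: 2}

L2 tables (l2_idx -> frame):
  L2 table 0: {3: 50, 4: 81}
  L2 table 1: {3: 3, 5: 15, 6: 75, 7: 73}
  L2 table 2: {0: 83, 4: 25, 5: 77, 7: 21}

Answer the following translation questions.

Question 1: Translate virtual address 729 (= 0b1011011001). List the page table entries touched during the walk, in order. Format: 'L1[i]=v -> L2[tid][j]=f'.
Answer: L1[5]=2 -> L2[2][5]=77

Derivation:
vaddr = 729 = 0b1011011001
Split: l1_idx=5, l2_idx=5, offset=9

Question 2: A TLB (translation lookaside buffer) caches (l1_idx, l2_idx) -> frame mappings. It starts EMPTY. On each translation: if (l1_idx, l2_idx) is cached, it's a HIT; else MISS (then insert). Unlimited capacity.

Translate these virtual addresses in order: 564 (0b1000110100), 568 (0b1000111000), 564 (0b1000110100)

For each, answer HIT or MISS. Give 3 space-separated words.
Answer: MISS HIT HIT

Derivation:
vaddr=564: (4,3) not in TLB -> MISS, insert
vaddr=568: (4,3) in TLB -> HIT
vaddr=564: (4,3) in TLB -> HIT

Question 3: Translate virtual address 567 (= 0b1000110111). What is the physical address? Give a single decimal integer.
Answer: 55

Derivation:
vaddr = 567 = 0b1000110111
Split: l1_idx=4, l2_idx=3, offset=7
L1[4] = 1
L2[1][3] = 3
paddr = 3 * 16 + 7 = 55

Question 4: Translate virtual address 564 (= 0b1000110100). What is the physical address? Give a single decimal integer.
vaddr = 564 = 0b1000110100
Split: l1_idx=4, l2_idx=3, offset=4
L1[4] = 1
L2[1][3] = 3
paddr = 3 * 16 + 4 = 52

Answer: 52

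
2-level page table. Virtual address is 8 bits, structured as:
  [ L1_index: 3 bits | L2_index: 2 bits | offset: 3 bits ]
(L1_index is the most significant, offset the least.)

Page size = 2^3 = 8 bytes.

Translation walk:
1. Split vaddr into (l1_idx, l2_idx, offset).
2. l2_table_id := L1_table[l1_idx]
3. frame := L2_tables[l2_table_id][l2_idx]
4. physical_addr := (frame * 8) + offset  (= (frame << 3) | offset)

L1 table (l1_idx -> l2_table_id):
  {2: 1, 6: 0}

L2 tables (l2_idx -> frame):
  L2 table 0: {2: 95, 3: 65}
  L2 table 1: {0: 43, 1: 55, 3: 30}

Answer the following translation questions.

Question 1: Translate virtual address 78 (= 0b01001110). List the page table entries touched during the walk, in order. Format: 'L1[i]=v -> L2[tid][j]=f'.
vaddr = 78 = 0b01001110
Split: l1_idx=2, l2_idx=1, offset=6

Answer: L1[2]=1 -> L2[1][1]=55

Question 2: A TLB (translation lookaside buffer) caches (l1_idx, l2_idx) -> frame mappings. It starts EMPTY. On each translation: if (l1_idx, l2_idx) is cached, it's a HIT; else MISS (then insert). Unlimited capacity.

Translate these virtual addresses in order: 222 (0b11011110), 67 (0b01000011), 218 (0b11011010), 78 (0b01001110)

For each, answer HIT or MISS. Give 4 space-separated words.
Answer: MISS MISS HIT MISS

Derivation:
vaddr=222: (6,3) not in TLB -> MISS, insert
vaddr=67: (2,0) not in TLB -> MISS, insert
vaddr=218: (6,3) in TLB -> HIT
vaddr=78: (2,1) not in TLB -> MISS, insert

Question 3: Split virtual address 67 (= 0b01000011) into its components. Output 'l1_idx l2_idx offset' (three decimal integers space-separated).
Answer: 2 0 3

Derivation:
vaddr = 67 = 0b01000011
  top 3 bits -> l1_idx = 2
  next 2 bits -> l2_idx = 0
  bottom 3 bits -> offset = 3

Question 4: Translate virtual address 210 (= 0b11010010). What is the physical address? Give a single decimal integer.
vaddr = 210 = 0b11010010
Split: l1_idx=6, l2_idx=2, offset=2
L1[6] = 0
L2[0][2] = 95
paddr = 95 * 8 + 2 = 762

Answer: 762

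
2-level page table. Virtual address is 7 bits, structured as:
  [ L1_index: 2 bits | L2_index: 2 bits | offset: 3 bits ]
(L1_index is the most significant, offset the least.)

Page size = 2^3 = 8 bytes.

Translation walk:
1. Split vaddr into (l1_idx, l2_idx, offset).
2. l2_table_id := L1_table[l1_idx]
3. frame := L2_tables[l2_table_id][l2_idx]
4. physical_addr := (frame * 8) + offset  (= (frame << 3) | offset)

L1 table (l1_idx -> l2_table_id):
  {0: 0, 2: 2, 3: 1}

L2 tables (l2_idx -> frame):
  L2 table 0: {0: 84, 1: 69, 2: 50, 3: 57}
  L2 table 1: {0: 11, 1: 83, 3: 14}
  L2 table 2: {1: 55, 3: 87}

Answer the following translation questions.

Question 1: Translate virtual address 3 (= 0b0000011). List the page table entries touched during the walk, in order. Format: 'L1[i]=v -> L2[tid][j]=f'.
vaddr = 3 = 0b0000011
Split: l1_idx=0, l2_idx=0, offset=3

Answer: L1[0]=0 -> L2[0][0]=84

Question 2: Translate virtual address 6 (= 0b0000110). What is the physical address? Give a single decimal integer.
Answer: 678

Derivation:
vaddr = 6 = 0b0000110
Split: l1_idx=0, l2_idx=0, offset=6
L1[0] = 0
L2[0][0] = 84
paddr = 84 * 8 + 6 = 678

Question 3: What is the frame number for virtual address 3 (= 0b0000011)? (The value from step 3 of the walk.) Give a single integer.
vaddr = 3: l1_idx=0, l2_idx=0
L1[0] = 0; L2[0][0] = 84

Answer: 84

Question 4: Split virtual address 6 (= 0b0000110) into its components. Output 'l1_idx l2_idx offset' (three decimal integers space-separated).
Answer: 0 0 6

Derivation:
vaddr = 6 = 0b0000110
  top 2 bits -> l1_idx = 0
  next 2 bits -> l2_idx = 0
  bottom 3 bits -> offset = 6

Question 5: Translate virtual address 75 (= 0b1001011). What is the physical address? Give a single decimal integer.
Answer: 443

Derivation:
vaddr = 75 = 0b1001011
Split: l1_idx=2, l2_idx=1, offset=3
L1[2] = 2
L2[2][1] = 55
paddr = 55 * 8 + 3 = 443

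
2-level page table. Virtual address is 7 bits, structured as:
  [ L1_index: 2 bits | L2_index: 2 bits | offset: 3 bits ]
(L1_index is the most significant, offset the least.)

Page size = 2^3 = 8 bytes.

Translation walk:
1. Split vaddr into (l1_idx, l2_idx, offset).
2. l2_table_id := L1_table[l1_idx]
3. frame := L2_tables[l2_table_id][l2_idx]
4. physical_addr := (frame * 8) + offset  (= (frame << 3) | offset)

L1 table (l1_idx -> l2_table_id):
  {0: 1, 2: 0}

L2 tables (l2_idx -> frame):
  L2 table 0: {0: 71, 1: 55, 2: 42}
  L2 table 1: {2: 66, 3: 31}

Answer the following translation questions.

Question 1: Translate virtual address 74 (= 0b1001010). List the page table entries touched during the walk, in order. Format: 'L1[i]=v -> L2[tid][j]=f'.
vaddr = 74 = 0b1001010
Split: l1_idx=2, l2_idx=1, offset=2

Answer: L1[2]=0 -> L2[0][1]=55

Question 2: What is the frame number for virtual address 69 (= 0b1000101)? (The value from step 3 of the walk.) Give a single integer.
vaddr = 69: l1_idx=2, l2_idx=0
L1[2] = 0; L2[0][0] = 71

Answer: 71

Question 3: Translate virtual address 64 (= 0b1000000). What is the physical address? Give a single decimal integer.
vaddr = 64 = 0b1000000
Split: l1_idx=2, l2_idx=0, offset=0
L1[2] = 0
L2[0][0] = 71
paddr = 71 * 8 + 0 = 568

Answer: 568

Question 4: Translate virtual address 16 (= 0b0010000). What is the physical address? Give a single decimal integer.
Answer: 528

Derivation:
vaddr = 16 = 0b0010000
Split: l1_idx=0, l2_idx=2, offset=0
L1[0] = 1
L2[1][2] = 66
paddr = 66 * 8 + 0 = 528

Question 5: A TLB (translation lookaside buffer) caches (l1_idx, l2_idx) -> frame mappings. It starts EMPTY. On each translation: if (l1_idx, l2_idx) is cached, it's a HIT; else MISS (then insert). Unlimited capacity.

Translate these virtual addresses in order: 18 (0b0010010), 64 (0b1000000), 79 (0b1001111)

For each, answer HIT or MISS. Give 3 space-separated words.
Answer: MISS MISS MISS

Derivation:
vaddr=18: (0,2) not in TLB -> MISS, insert
vaddr=64: (2,0) not in TLB -> MISS, insert
vaddr=79: (2,1) not in TLB -> MISS, insert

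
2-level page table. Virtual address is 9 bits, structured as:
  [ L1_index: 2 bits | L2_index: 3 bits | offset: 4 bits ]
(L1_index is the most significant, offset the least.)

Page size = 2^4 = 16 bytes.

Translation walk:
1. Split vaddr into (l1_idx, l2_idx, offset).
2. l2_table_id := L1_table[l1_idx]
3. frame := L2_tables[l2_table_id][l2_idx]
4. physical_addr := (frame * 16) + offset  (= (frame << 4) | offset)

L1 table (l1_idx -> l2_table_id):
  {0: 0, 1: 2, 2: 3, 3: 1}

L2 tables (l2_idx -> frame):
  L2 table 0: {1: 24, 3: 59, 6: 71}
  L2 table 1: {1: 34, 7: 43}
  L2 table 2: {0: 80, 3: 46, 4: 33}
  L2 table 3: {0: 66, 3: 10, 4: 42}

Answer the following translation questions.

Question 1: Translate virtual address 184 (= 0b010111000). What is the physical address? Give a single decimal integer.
Answer: 744

Derivation:
vaddr = 184 = 0b010111000
Split: l1_idx=1, l2_idx=3, offset=8
L1[1] = 2
L2[2][3] = 46
paddr = 46 * 16 + 8 = 744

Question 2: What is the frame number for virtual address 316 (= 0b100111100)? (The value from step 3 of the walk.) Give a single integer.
vaddr = 316: l1_idx=2, l2_idx=3
L1[2] = 3; L2[3][3] = 10

Answer: 10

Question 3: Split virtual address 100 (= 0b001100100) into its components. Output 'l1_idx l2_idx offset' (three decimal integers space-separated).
vaddr = 100 = 0b001100100
  top 2 bits -> l1_idx = 0
  next 3 bits -> l2_idx = 6
  bottom 4 bits -> offset = 4

Answer: 0 6 4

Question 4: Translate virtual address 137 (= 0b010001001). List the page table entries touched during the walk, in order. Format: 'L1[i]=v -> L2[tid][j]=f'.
Answer: L1[1]=2 -> L2[2][0]=80

Derivation:
vaddr = 137 = 0b010001001
Split: l1_idx=1, l2_idx=0, offset=9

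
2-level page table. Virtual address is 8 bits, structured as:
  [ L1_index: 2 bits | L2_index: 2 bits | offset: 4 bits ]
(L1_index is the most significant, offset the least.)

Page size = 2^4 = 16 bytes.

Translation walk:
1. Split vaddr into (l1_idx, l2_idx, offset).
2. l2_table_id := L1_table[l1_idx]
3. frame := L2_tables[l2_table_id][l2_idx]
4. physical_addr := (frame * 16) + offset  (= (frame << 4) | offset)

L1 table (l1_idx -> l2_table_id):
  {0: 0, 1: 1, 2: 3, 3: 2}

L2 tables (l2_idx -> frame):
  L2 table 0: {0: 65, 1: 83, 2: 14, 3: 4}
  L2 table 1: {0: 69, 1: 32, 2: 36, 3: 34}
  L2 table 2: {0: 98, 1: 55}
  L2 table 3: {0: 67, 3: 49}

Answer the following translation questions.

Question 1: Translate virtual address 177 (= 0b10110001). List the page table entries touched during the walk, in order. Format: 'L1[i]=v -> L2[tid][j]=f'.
Answer: L1[2]=3 -> L2[3][3]=49

Derivation:
vaddr = 177 = 0b10110001
Split: l1_idx=2, l2_idx=3, offset=1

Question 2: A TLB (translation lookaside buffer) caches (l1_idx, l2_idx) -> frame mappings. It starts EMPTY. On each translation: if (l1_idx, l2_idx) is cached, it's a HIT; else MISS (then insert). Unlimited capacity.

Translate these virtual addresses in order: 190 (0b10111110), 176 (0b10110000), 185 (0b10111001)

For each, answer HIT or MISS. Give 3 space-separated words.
vaddr=190: (2,3) not in TLB -> MISS, insert
vaddr=176: (2,3) in TLB -> HIT
vaddr=185: (2,3) in TLB -> HIT

Answer: MISS HIT HIT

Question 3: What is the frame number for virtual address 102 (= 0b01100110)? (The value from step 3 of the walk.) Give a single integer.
vaddr = 102: l1_idx=1, l2_idx=2
L1[1] = 1; L2[1][2] = 36

Answer: 36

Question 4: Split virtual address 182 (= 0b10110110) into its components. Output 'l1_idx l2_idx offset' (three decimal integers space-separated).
Answer: 2 3 6

Derivation:
vaddr = 182 = 0b10110110
  top 2 bits -> l1_idx = 2
  next 2 bits -> l2_idx = 3
  bottom 4 bits -> offset = 6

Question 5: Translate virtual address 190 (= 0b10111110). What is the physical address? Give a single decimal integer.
vaddr = 190 = 0b10111110
Split: l1_idx=2, l2_idx=3, offset=14
L1[2] = 3
L2[3][3] = 49
paddr = 49 * 16 + 14 = 798

Answer: 798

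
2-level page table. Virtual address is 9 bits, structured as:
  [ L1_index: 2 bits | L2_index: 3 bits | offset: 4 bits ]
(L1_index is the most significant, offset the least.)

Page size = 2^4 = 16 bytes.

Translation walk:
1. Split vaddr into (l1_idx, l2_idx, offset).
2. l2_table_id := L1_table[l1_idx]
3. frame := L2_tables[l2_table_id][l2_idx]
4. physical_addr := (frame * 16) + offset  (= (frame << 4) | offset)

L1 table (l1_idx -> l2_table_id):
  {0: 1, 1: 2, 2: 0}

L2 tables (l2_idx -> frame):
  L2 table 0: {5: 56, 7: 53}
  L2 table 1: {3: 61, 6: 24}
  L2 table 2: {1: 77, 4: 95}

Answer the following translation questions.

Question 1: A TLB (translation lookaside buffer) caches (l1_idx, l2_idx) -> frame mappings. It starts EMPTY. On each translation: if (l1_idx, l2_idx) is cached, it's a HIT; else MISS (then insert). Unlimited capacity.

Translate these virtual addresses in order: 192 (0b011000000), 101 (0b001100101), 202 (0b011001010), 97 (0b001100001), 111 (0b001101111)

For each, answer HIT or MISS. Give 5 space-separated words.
vaddr=192: (1,4) not in TLB -> MISS, insert
vaddr=101: (0,6) not in TLB -> MISS, insert
vaddr=202: (1,4) in TLB -> HIT
vaddr=97: (0,6) in TLB -> HIT
vaddr=111: (0,6) in TLB -> HIT

Answer: MISS MISS HIT HIT HIT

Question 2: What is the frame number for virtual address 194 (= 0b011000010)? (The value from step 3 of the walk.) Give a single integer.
Answer: 95

Derivation:
vaddr = 194: l1_idx=1, l2_idx=4
L1[1] = 2; L2[2][4] = 95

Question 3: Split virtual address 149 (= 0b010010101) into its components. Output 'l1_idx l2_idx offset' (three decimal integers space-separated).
vaddr = 149 = 0b010010101
  top 2 bits -> l1_idx = 1
  next 3 bits -> l2_idx = 1
  bottom 4 bits -> offset = 5

Answer: 1 1 5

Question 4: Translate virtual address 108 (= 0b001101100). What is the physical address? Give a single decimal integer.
vaddr = 108 = 0b001101100
Split: l1_idx=0, l2_idx=6, offset=12
L1[0] = 1
L2[1][6] = 24
paddr = 24 * 16 + 12 = 396

Answer: 396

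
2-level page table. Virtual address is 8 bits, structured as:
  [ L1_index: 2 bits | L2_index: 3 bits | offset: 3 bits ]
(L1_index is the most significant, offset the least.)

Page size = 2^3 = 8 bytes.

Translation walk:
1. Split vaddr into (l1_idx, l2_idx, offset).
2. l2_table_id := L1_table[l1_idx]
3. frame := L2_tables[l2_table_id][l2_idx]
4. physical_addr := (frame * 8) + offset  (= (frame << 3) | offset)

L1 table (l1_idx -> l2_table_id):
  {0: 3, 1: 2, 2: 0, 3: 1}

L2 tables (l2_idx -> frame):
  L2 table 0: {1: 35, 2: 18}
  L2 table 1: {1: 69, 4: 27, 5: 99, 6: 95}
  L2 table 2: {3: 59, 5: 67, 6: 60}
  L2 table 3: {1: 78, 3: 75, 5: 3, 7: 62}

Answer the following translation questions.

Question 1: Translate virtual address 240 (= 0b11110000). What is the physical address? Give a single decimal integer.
vaddr = 240 = 0b11110000
Split: l1_idx=3, l2_idx=6, offset=0
L1[3] = 1
L2[1][6] = 95
paddr = 95 * 8 + 0 = 760

Answer: 760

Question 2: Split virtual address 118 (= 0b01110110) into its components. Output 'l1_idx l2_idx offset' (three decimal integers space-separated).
vaddr = 118 = 0b01110110
  top 2 bits -> l1_idx = 1
  next 3 bits -> l2_idx = 6
  bottom 3 bits -> offset = 6

Answer: 1 6 6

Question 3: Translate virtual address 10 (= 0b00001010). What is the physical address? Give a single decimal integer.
vaddr = 10 = 0b00001010
Split: l1_idx=0, l2_idx=1, offset=2
L1[0] = 3
L2[3][1] = 78
paddr = 78 * 8 + 2 = 626

Answer: 626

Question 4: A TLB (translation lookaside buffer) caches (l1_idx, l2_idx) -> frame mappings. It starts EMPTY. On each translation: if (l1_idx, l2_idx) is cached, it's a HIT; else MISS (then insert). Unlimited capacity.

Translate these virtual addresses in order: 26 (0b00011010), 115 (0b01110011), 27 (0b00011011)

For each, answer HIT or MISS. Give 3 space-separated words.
vaddr=26: (0,3) not in TLB -> MISS, insert
vaddr=115: (1,6) not in TLB -> MISS, insert
vaddr=27: (0,3) in TLB -> HIT

Answer: MISS MISS HIT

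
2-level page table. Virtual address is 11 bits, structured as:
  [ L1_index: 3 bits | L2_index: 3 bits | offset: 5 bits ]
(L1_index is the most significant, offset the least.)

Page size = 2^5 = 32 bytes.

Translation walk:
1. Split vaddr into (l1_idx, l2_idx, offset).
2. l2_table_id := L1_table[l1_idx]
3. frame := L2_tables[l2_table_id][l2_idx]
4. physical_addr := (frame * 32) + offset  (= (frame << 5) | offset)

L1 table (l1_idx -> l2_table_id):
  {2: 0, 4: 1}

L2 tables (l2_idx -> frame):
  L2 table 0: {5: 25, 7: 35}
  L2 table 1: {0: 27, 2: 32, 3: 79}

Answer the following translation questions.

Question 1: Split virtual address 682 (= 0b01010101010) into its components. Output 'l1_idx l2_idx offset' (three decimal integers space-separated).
vaddr = 682 = 0b01010101010
  top 3 bits -> l1_idx = 2
  next 3 bits -> l2_idx = 5
  bottom 5 bits -> offset = 10

Answer: 2 5 10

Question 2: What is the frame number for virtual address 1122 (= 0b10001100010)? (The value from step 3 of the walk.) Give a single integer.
vaddr = 1122: l1_idx=4, l2_idx=3
L1[4] = 1; L2[1][3] = 79

Answer: 79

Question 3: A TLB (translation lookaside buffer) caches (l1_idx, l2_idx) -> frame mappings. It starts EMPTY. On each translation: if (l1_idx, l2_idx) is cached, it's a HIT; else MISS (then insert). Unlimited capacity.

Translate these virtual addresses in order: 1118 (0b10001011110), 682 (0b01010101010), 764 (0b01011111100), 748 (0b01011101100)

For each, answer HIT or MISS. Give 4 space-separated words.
vaddr=1118: (4,2) not in TLB -> MISS, insert
vaddr=682: (2,5) not in TLB -> MISS, insert
vaddr=764: (2,7) not in TLB -> MISS, insert
vaddr=748: (2,7) in TLB -> HIT

Answer: MISS MISS MISS HIT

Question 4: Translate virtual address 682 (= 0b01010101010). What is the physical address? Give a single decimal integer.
Answer: 810

Derivation:
vaddr = 682 = 0b01010101010
Split: l1_idx=2, l2_idx=5, offset=10
L1[2] = 0
L2[0][5] = 25
paddr = 25 * 32 + 10 = 810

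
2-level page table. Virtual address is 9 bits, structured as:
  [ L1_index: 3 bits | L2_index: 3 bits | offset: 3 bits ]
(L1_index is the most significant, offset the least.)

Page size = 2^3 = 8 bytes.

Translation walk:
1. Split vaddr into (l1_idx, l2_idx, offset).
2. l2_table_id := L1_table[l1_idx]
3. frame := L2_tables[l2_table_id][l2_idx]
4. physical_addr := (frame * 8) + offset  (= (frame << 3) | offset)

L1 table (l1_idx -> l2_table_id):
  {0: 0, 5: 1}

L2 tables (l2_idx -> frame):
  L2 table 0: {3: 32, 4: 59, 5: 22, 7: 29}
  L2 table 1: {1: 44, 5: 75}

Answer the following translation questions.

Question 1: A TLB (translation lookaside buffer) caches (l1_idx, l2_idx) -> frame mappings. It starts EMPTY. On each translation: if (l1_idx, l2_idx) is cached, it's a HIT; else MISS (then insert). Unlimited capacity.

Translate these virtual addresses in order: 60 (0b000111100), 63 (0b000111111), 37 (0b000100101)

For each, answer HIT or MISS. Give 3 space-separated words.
vaddr=60: (0,7) not in TLB -> MISS, insert
vaddr=63: (0,7) in TLB -> HIT
vaddr=37: (0,4) not in TLB -> MISS, insert

Answer: MISS HIT MISS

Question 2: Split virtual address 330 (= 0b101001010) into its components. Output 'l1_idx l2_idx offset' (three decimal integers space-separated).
vaddr = 330 = 0b101001010
  top 3 bits -> l1_idx = 5
  next 3 bits -> l2_idx = 1
  bottom 3 bits -> offset = 2

Answer: 5 1 2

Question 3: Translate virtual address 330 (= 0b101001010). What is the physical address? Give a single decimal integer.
Answer: 354

Derivation:
vaddr = 330 = 0b101001010
Split: l1_idx=5, l2_idx=1, offset=2
L1[5] = 1
L2[1][1] = 44
paddr = 44 * 8 + 2 = 354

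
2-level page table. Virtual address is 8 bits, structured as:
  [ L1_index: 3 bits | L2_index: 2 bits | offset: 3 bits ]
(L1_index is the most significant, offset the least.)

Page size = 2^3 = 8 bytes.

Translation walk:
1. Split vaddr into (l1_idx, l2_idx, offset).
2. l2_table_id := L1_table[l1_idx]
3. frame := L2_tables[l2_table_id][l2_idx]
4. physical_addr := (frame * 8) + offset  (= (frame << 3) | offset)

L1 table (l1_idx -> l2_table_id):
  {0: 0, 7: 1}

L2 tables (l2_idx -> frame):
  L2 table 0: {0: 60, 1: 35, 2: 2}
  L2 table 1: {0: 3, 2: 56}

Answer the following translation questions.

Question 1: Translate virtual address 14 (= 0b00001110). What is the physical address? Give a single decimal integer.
vaddr = 14 = 0b00001110
Split: l1_idx=0, l2_idx=1, offset=6
L1[0] = 0
L2[0][1] = 35
paddr = 35 * 8 + 6 = 286

Answer: 286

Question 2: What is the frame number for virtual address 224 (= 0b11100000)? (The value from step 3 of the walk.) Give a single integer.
vaddr = 224: l1_idx=7, l2_idx=0
L1[7] = 1; L2[1][0] = 3

Answer: 3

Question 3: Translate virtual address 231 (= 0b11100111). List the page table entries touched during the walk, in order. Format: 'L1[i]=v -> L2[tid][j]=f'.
Answer: L1[7]=1 -> L2[1][0]=3

Derivation:
vaddr = 231 = 0b11100111
Split: l1_idx=7, l2_idx=0, offset=7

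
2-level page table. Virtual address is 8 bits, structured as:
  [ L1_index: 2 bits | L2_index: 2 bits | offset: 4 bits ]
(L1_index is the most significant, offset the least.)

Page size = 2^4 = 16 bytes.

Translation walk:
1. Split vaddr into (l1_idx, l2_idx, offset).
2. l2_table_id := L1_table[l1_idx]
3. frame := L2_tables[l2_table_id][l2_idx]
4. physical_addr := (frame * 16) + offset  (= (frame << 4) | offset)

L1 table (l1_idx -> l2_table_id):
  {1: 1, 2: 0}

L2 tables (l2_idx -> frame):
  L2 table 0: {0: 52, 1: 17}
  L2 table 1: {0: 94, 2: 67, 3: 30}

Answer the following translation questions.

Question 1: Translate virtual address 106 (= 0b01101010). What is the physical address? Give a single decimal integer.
vaddr = 106 = 0b01101010
Split: l1_idx=1, l2_idx=2, offset=10
L1[1] = 1
L2[1][2] = 67
paddr = 67 * 16 + 10 = 1082

Answer: 1082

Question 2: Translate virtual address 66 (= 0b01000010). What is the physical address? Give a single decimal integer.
Answer: 1506

Derivation:
vaddr = 66 = 0b01000010
Split: l1_idx=1, l2_idx=0, offset=2
L1[1] = 1
L2[1][0] = 94
paddr = 94 * 16 + 2 = 1506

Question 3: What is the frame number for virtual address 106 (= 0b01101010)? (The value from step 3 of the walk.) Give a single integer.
vaddr = 106: l1_idx=1, l2_idx=2
L1[1] = 1; L2[1][2] = 67

Answer: 67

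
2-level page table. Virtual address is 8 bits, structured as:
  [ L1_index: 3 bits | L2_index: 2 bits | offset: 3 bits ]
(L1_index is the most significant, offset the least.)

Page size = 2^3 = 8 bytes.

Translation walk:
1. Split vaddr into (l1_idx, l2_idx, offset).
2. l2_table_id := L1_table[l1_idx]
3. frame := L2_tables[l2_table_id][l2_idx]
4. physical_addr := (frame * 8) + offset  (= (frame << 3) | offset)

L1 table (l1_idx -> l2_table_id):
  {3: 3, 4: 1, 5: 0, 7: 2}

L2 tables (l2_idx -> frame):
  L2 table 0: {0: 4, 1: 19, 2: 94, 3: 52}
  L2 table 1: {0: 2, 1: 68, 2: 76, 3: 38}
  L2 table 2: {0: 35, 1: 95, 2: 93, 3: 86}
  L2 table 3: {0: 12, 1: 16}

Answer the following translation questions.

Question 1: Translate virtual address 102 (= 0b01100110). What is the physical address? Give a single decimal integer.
Answer: 102

Derivation:
vaddr = 102 = 0b01100110
Split: l1_idx=3, l2_idx=0, offset=6
L1[3] = 3
L2[3][0] = 12
paddr = 12 * 8 + 6 = 102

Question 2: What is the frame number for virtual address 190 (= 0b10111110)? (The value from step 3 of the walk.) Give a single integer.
vaddr = 190: l1_idx=5, l2_idx=3
L1[5] = 0; L2[0][3] = 52

Answer: 52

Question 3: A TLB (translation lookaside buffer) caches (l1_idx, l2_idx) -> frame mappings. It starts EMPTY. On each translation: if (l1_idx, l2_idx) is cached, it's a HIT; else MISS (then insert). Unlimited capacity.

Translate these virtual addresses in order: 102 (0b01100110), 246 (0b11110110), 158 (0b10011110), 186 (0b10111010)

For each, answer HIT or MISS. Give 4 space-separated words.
vaddr=102: (3,0) not in TLB -> MISS, insert
vaddr=246: (7,2) not in TLB -> MISS, insert
vaddr=158: (4,3) not in TLB -> MISS, insert
vaddr=186: (5,3) not in TLB -> MISS, insert

Answer: MISS MISS MISS MISS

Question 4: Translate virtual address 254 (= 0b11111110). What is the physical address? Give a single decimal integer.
vaddr = 254 = 0b11111110
Split: l1_idx=7, l2_idx=3, offset=6
L1[7] = 2
L2[2][3] = 86
paddr = 86 * 8 + 6 = 694

Answer: 694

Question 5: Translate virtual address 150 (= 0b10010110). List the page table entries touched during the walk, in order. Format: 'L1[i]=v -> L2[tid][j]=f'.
vaddr = 150 = 0b10010110
Split: l1_idx=4, l2_idx=2, offset=6

Answer: L1[4]=1 -> L2[1][2]=76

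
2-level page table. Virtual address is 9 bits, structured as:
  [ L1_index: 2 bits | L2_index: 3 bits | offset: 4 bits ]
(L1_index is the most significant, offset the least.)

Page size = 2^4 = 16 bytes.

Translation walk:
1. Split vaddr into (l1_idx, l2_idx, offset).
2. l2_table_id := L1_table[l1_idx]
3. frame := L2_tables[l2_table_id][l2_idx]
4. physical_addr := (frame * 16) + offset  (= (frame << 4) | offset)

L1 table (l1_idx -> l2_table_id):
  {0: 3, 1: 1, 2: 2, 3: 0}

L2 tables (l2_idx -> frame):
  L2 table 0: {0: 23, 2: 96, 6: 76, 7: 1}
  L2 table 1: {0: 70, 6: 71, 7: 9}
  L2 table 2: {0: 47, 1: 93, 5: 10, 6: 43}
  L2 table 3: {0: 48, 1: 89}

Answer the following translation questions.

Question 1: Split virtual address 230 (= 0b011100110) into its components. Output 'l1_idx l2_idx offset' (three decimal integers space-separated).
Answer: 1 6 6

Derivation:
vaddr = 230 = 0b011100110
  top 2 bits -> l1_idx = 1
  next 3 bits -> l2_idx = 6
  bottom 4 bits -> offset = 6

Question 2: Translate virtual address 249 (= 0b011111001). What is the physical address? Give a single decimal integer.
Answer: 153

Derivation:
vaddr = 249 = 0b011111001
Split: l1_idx=1, l2_idx=7, offset=9
L1[1] = 1
L2[1][7] = 9
paddr = 9 * 16 + 9 = 153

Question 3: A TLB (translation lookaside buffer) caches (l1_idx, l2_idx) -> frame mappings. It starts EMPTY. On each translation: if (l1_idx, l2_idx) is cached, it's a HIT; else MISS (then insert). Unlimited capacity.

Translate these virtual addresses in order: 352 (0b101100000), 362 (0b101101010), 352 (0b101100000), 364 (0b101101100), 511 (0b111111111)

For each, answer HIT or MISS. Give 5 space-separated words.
vaddr=352: (2,6) not in TLB -> MISS, insert
vaddr=362: (2,6) in TLB -> HIT
vaddr=352: (2,6) in TLB -> HIT
vaddr=364: (2,6) in TLB -> HIT
vaddr=511: (3,7) not in TLB -> MISS, insert

Answer: MISS HIT HIT HIT MISS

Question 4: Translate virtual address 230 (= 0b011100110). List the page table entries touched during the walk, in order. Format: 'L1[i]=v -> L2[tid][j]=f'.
vaddr = 230 = 0b011100110
Split: l1_idx=1, l2_idx=6, offset=6

Answer: L1[1]=1 -> L2[1][6]=71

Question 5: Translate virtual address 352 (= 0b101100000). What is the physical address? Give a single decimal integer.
vaddr = 352 = 0b101100000
Split: l1_idx=2, l2_idx=6, offset=0
L1[2] = 2
L2[2][6] = 43
paddr = 43 * 16 + 0 = 688

Answer: 688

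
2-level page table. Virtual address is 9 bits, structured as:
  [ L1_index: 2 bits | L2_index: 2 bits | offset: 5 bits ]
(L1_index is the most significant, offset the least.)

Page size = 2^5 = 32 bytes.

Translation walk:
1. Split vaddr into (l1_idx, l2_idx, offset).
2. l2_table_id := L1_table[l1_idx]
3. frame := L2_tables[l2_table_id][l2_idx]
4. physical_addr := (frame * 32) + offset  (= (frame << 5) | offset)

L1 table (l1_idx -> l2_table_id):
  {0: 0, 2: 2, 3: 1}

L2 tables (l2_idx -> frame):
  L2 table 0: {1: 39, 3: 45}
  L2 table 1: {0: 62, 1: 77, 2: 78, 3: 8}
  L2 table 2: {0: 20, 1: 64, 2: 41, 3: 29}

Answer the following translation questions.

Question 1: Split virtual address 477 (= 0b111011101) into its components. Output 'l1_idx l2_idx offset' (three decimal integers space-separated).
Answer: 3 2 29

Derivation:
vaddr = 477 = 0b111011101
  top 2 bits -> l1_idx = 3
  next 2 bits -> l2_idx = 2
  bottom 5 bits -> offset = 29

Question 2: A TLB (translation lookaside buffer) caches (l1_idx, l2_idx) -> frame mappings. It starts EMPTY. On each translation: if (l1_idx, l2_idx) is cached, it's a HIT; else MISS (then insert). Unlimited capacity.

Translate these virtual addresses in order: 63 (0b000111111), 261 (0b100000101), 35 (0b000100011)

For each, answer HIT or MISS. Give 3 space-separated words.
vaddr=63: (0,1) not in TLB -> MISS, insert
vaddr=261: (2,0) not in TLB -> MISS, insert
vaddr=35: (0,1) in TLB -> HIT

Answer: MISS MISS HIT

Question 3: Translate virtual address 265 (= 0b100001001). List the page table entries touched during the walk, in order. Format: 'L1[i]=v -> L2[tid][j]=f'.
vaddr = 265 = 0b100001001
Split: l1_idx=2, l2_idx=0, offset=9

Answer: L1[2]=2 -> L2[2][0]=20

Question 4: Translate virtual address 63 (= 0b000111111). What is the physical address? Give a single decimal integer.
Answer: 1279

Derivation:
vaddr = 63 = 0b000111111
Split: l1_idx=0, l2_idx=1, offset=31
L1[0] = 0
L2[0][1] = 39
paddr = 39 * 32 + 31 = 1279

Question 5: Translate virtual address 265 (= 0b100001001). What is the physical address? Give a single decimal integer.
Answer: 649

Derivation:
vaddr = 265 = 0b100001001
Split: l1_idx=2, l2_idx=0, offset=9
L1[2] = 2
L2[2][0] = 20
paddr = 20 * 32 + 9 = 649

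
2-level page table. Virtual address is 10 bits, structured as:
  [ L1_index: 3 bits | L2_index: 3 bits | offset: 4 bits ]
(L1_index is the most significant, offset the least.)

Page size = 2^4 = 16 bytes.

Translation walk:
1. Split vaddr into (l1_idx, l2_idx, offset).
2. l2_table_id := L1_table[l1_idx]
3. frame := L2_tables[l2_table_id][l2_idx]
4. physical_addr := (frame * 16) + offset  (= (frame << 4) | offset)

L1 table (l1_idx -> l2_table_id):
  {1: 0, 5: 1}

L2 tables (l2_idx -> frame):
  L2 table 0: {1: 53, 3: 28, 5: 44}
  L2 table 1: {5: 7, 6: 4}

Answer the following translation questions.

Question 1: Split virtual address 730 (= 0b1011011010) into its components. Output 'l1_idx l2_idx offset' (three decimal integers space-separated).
Answer: 5 5 10

Derivation:
vaddr = 730 = 0b1011011010
  top 3 bits -> l1_idx = 5
  next 3 bits -> l2_idx = 5
  bottom 4 bits -> offset = 10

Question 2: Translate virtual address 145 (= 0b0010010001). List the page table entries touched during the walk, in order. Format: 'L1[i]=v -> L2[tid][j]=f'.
Answer: L1[1]=0 -> L2[0][1]=53

Derivation:
vaddr = 145 = 0b0010010001
Split: l1_idx=1, l2_idx=1, offset=1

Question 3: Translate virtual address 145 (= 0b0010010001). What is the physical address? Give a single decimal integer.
Answer: 849

Derivation:
vaddr = 145 = 0b0010010001
Split: l1_idx=1, l2_idx=1, offset=1
L1[1] = 0
L2[0][1] = 53
paddr = 53 * 16 + 1 = 849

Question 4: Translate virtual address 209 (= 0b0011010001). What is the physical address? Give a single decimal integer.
vaddr = 209 = 0b0011010001
Split: l1_idx=1, l2_idx=5, offset=1
L1[1] = 0
L2[0][5] = 44
paddr = 44 * 16 + 1 = 705

Answer: 705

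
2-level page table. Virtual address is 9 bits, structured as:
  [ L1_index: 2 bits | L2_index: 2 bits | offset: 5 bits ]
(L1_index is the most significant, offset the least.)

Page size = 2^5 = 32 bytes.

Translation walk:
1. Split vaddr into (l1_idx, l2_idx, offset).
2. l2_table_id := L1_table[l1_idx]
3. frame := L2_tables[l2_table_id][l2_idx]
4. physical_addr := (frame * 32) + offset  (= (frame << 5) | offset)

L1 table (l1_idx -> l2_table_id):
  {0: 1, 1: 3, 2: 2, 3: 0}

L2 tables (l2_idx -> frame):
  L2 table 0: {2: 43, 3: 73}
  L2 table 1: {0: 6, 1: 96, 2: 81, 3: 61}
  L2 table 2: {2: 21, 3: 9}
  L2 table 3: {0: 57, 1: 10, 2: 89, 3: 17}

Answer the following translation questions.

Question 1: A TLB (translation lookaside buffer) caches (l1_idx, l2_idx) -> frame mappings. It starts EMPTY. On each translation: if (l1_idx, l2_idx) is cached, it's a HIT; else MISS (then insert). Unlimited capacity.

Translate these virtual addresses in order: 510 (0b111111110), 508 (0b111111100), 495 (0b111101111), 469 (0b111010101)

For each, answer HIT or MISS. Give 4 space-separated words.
vaddr=510: (3,3) not in TLB -> MISS, insert
vaddr=508: (3,3) in TLB -> HIT
vaddr=495: (3,3) in TLB -> HIT
vaddr=469: (3,2) not in TLB -> MISS, insert

Answer: MISS HIT HIT MISS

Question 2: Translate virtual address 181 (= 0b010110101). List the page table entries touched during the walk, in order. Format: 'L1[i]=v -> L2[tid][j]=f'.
vaddr = 181 = 0b010110101
Split: l1_idx=1, l2_idx=1, offset=21

Answer: L1[1]=3 -> L2[3][1]=10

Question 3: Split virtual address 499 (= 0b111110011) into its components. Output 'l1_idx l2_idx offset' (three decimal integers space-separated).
vaddr = 499 = 0b111110011
  top 2 bits -> l1_idx = 3
  next 2 bits -> l2_idx = 3
  bottom 5 bits -> offset = 19

Answer: 3 3 19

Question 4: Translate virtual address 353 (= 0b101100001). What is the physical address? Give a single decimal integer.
vaddr = 353 = 0b101100001
Split: l1_idx=2, l2_idx=3, offset=1
L1[2] = 2
L2[2][3] = 9
paddr = 9 * 32 + 1 = 289

Answer: 289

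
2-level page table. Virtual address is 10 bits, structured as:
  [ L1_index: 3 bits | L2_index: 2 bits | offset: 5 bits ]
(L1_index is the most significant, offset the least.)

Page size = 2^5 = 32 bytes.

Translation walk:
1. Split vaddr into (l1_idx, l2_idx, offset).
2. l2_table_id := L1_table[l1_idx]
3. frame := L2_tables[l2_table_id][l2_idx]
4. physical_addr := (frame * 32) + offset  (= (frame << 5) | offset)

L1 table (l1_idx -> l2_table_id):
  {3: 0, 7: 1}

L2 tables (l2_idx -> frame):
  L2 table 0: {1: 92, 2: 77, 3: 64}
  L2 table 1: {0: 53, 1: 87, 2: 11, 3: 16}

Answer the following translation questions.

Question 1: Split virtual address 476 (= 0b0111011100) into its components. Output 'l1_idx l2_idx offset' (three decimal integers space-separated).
vaddr = 476 = 0b0111011100
  top 3 bits -> l1_idx = 3
  next 2 bits -> l2_idx = 2
  bottom 5 bits -> offset = 28

Answer: 3 2 28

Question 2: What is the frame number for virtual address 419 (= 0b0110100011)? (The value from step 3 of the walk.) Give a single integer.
vaddr = 419: l1_idx=3, l2_idx=1
L1[3] = 0; L2[0][1] = 92

Answer: 92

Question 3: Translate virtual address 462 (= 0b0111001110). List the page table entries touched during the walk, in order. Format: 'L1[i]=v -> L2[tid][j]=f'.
vaddr = 462 = 0b0111001110
Split: l1_idx=3, l2_idx=2, offset=14

Answer: L1[3]=0 -> L2[0][2]=77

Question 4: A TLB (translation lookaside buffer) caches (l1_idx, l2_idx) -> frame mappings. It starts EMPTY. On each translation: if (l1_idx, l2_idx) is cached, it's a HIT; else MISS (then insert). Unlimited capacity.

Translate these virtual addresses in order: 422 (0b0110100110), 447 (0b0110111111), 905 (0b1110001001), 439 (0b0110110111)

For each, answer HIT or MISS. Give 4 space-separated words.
vaddr=422: (3,1) not in TLB -> MISS, insert
vaddr=447: (3,1) in TLB -> HIT
vaddr=905: (7,0) not in TLB -> MISS, insert
vaddr=439: (3,1) in TLB -> HIT

Answer: MISS HIT MISS HIT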